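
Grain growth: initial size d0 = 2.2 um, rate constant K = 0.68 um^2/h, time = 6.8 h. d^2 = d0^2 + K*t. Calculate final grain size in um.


d^2 = 2.2^2 + 0.68*6.8 = 9.464
d = sqrt(9.464) = 3.08 um

3.08


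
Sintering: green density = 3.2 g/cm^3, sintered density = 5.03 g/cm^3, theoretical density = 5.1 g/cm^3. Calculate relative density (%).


Relative = 5.03 / 5.1 * 100 = 98.6%

98.6


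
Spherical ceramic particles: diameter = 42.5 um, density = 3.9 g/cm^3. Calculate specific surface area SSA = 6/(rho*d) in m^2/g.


SSA = 6 / (3.9 * 42.5) = 0.036 m^2/g

0.036


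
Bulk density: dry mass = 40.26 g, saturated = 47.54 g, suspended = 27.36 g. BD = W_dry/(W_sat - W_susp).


BD = 40.26 / (47.54 - 27.36) = 40.26 / 20.18 = 1.995 g/cm^3

1.995


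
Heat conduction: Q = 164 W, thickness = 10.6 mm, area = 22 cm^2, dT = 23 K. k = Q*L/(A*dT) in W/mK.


k = 164*10.6/1000/(22/10000*23) = 34.36 W/mK

34.36


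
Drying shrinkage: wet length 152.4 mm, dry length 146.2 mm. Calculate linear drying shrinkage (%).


DS = (152.4 - 146.2) / 152.4 * 100 = 4.07%

4.07


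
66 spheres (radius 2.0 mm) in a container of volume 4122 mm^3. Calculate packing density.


V_sphere = 4/3*pi*2.0^3 = 33.5103 mm^3
Total V = 66*33.5103 = 2211.6798 mm^3
PD = 2211.6798 / 4122 = 0.537

0.537


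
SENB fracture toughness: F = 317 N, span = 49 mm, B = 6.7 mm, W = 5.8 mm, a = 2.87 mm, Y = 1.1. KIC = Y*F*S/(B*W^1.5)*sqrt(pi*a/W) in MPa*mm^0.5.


KIC = 1.1*317*49/(6.7*5.8^1.5)*sqrt(pi*2.87/5.8) = 227.63

227.63


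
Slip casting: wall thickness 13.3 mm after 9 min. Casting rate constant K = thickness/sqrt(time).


K = 13.3 / sqrt(9) = 13.3 / 3.0 = 4.433 mm/min^0.5

4.433


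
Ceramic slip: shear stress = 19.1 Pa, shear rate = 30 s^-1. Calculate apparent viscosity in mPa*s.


eta = tau/gamma * 1000 = 19.1/30 * 1000 = 636.7 mPa*s

636.7


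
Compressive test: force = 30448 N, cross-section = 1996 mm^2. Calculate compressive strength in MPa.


CS = 30448 / 1996 = 15.3 MPa

15.3


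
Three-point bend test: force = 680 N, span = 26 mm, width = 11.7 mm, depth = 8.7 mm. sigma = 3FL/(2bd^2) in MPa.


sigma = 3*680*26/(2*11.7*8.7^2) = 29.9 MPa

29.9


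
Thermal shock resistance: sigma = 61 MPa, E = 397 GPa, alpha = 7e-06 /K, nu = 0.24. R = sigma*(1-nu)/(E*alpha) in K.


R = 61*(1-0.24)/(397*1000*7e-06) = 17 K

17


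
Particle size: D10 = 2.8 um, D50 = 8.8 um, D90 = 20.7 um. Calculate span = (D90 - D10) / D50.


Span = (20.7 - 2.8) / 8.8 = 17.9 / 8.8 = 2.034

2.034


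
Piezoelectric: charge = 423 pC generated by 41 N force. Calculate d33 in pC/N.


d33 = 423 / 41 = 10.3 pC/N

10.3


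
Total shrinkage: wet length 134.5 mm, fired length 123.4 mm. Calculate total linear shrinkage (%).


TS = (134.5 - 123.4) / 134.5 * 100 = 8.25%

8.25


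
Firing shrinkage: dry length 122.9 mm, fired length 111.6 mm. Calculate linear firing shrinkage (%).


FS = (122.9 - 111.6) / 122.9 * 100 = 9.19%

9.19


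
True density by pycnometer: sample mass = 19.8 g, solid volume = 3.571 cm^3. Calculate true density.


TD = 19.8 / 3.571 = 5.545 g/cm^3

5.545


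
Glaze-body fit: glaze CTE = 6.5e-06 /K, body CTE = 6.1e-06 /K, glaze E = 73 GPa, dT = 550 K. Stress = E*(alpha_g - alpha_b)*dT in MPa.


Stress = 73*1000*(6.5e-06 - 6.1e-06)*550 = 16.1 MPa

16.1


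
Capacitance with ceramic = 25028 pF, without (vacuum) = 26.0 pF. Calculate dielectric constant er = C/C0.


er = 25028 / 26.0 = 962.62

962.62


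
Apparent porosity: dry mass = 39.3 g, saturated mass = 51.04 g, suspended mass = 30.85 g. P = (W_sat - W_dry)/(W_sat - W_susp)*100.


P = (51.04 - 39.3) / (51.04 - 30.85) * 100 = 11.74 / 20.19 * 100 = 58.1%

58.1


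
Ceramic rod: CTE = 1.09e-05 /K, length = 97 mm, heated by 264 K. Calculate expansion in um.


dL = 1.09e-05 * 97 * 264 * 1000 = 279.127 um

279.127


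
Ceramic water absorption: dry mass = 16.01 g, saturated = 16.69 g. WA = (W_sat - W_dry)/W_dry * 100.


WA = (16.69 - 16.01) / 16.01 * 100 = 4.25%

4.25


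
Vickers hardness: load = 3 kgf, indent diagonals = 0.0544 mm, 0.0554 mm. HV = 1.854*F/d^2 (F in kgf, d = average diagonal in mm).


d_avg = (0.0544+0.0554)/2 = 0.0549 mm
HV = 1.854*3/0.0549^2 = 1845

1845


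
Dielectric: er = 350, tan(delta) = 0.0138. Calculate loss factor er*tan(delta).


Loss = 350 * 0.0138 = 4.83

4.83


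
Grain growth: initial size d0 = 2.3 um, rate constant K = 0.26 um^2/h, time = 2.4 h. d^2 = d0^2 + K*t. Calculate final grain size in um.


d^2 = 2.3^2 + 0.26*2.4 = 5.914
d = sqrt(5.914) = 2.43 um

2.43


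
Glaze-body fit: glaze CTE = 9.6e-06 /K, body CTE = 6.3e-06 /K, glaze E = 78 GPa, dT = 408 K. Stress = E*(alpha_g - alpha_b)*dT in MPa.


Stress = 78*1000*(9.6e-06 - 6.3e-06)*408 = 105.0 MPa

105.0


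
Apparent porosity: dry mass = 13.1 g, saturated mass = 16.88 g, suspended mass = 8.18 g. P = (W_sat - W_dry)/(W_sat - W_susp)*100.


P = (16.88 - 13.1) / (16.88 - 8.18) * 100 = 3.78 / 8.7 * 100 = 43.4%

43.4


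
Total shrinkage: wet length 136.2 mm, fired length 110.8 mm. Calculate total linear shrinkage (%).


TS = (136.2 - 110.8) / 136.2 * 100 = 18.65%

18.65


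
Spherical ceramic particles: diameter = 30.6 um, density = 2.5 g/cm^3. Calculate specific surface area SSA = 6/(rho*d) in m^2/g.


SSA = 6 / (2.5 * 30.6) = 0.078 m^2/g

0.078


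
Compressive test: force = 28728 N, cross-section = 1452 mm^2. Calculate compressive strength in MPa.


CS = 28728 / 1452 = 19.8 MPa

19.8


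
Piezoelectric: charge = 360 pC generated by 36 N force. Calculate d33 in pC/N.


d33 = 360 / 36 = 10.0 pC/N

10.0


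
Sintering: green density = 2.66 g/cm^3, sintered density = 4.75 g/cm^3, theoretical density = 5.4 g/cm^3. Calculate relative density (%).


Relative = 4.75 / 5.4 * 100 = 88.0%

88.0


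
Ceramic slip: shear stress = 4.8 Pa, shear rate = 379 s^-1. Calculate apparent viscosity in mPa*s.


eta = tau/gamma * 1000 = 4.8/379 * 1000 = 12.7 mPa*s

12.7


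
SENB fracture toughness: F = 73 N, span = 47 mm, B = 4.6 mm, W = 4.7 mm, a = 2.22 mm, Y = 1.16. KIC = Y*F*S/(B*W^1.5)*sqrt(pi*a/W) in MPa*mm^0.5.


KIC = 1.16*73*47/(4.6*4.7^1.5)*sqrt(pi*2.22/4.7) = 103.44

103.44


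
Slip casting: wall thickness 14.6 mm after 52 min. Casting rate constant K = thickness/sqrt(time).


K = 14.6 / sqrt(52) = 14.6 / 7.2111 = 2.025 mm/min^0.5

2.025


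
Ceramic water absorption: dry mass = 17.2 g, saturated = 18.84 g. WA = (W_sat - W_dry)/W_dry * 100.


WA = (18.84 - 17.2) / 17.2 * 100 = 9.53%

9.53


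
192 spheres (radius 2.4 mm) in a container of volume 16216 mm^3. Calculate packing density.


V_sphere = 4/3*pi*2.4^3 = 57.9058 mm^3
Total V = 192*57.9058 = 11117.9136 mm^3
PD = 11117.9136 / 16216 = 0.686

0.686


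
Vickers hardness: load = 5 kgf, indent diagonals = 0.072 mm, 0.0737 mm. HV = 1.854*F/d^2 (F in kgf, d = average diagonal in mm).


d_avg = (0.072+0.0737)/2 = 0.07285 mm
HV = 1.854*5/0.07285^2 = 1747

1747


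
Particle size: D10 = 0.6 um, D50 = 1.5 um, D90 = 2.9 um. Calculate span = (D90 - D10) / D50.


Span = (2.9 - 0.6) / 1.5 = 2.3 / 1.5 = 1.533

1.533


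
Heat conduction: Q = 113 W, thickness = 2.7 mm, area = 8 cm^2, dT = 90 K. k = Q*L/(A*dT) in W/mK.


k = 113*2.7/1000/(8/10000*90) = 4.24 W/mK

4.24


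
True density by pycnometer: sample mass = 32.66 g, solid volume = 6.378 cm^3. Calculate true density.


TD = 32.66 / 6.378 = 5.121 g/cm^3

5.121


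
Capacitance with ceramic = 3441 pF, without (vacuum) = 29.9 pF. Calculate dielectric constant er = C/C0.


er = 3441 / 29.9 = 115.08

115.08


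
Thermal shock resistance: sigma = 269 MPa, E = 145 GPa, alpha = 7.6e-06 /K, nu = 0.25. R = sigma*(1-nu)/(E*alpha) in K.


R = 269*(1-0.25)/(145*1000*7.6e-06) = 183 K

183


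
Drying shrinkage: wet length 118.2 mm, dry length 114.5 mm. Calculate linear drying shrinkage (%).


DS = (118.2 - 114.5) / 118.2 * 100 = 3.13%

3.13


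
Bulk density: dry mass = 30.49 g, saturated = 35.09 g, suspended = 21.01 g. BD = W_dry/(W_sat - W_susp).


BD = 30.49 / (35.09 - 21.01) = 30.49 / 14.08 = 2.165 g/cm^3

2.165


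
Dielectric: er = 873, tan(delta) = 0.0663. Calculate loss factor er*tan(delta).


Loss = 873 * 0.0663 = 57.88

57.88


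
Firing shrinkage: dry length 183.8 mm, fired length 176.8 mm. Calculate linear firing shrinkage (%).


FS = (183.8 - 176.8) / 183.8 * 100 = 3.81%

3.81


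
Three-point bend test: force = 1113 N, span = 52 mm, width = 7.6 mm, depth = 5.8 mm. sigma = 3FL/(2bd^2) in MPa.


sigma = 3*1113*52/(2*7.6*5.8^2) = 339.6 MPa

339.6


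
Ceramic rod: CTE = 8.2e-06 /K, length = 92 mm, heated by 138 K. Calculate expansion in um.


dL = 8.2e-06 * 92 * 138 * 1000 = 104.107 um

104.107


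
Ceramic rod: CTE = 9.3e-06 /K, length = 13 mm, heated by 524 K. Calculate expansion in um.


dL = 9.3e-06 * 13 * 524 * 1000 = 63.352 um

63.352


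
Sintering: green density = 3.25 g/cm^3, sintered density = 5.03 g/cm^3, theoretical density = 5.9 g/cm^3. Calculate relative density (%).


Relative = 5.03 / 5.9 * 100 = 85.3%

85.3


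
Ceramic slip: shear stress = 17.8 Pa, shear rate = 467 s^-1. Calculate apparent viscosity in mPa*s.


eta = tau/gamma * 1000 = 17.8/467 * 1000 = 38.1 mPa*s

38.1


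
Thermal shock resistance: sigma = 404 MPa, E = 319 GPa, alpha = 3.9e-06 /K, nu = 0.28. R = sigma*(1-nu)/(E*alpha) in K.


R = 404*(1-0.28)/(319*1000*3.9e-06) = 234 K

234


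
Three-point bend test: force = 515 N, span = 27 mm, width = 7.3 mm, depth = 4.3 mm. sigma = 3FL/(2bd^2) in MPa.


sigma = 3*515*27/(2*7.3*4.3^2) = 154.5 MPa

154.5


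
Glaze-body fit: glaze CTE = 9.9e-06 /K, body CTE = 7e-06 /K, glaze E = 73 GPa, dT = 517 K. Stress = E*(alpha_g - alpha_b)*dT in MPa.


Stress = 73*1000*(9.9e-06 - 7e-06)*517 = 109.4 MPa

109.4


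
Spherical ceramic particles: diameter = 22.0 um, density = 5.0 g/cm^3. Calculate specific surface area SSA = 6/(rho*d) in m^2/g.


SSA = 6 / (5.0 * 22.0) = 0.055 m^2/g

0.055


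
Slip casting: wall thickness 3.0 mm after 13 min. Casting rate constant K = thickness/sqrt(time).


K = 3.0 / sqrt(13) = 3.0 / 3.6056 = 0.832 mm/min^0.5

0.832


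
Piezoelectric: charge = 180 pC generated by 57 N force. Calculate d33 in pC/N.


d33 = 180 / 57 = 3.2 pC/N

3.2


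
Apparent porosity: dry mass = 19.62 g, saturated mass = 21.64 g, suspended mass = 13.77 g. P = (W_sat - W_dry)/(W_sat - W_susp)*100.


P = (21.64 - 19.62) / (21.64 - 13.77) * 100 = 2.02 / 7.87 * 100 = 25.7%

25.7


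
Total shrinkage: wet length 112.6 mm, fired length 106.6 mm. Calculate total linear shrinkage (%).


TS = (112.6 - 106.6) / 112.6 * 100 = 5.33%

5.33


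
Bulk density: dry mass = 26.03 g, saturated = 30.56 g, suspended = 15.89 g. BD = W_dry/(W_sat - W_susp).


BD = 26.03 / (30.56 - 15.89) = 26.03 / 14.67 = 1.774 g/cm^3

1.774


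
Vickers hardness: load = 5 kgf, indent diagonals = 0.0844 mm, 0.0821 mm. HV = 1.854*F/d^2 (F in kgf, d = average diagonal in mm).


d_avg = (0.0844+0.0821)/2 = 0.08325 mm
HV = 1.854*5/0.08325^2 = 1338

1338


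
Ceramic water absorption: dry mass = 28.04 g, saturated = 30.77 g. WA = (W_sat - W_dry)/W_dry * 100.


WA = (30.77 - 28.04) / 28.04 * 100 = 9.74%

9.74


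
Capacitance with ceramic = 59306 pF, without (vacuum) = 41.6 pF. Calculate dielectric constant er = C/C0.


er = 59306 / 41.6 = 1425.63

1425.63


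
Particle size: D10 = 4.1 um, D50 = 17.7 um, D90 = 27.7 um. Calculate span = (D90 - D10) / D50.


Span = (27.7 - 4.1) / 17.7 = 23.6 / 17.7 = 1.333

1.333


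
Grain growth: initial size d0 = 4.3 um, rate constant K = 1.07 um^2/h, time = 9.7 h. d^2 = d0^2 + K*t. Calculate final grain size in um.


d^2 = 4.3^2 + 1.07*9.7 = 28.869
d = sqrt(28.869) = 5.37 um

5.37


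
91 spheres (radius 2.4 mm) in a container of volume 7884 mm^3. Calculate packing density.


V_sphere = 4/3*pi*2.4^3 = 57.9058 mm^3
Total V = 91*57.9058 = 5269.4278 mm^3
PD = 5269.4278 / 7884 = 0.668

0.668


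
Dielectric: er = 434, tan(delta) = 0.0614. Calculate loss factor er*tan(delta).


Loss = 434 * 0.0614 = 26.648

26.648


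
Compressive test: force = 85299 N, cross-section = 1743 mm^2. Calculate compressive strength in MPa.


CS = 85299 / 1743 = 48.9 MPa

48.9


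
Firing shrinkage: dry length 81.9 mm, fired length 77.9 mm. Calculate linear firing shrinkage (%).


FS = (81.9 - 77.9) / 81.9 * 100 = 4.88%

4.88


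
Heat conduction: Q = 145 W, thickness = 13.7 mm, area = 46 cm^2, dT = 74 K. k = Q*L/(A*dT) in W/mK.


k = 145*13.7/1000/(46/10000*74) = 5.84 W/mK

5.84


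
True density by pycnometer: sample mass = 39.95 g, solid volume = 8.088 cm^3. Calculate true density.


TD = 39.95 / 8.088 = 4.939 g/cm^3

4.939


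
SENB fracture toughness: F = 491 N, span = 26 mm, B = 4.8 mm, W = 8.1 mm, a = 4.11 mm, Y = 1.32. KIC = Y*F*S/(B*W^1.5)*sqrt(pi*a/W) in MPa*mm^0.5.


KIC = 1.32*491*26/(4.8*8.1^1.5)*sqrt(pi*4.11/8.1) = 192.27

192.27


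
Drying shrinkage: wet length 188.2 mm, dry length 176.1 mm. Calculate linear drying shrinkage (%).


DS = (188.2 - 176.1) / 188.2 * 100 = 6.43%

6.43


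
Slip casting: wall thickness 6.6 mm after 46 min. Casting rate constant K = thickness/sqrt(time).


K = 6.6 / sqrt(46) = 6.6 / 6.7823 = 0.973 mm/min^0.5

0.973


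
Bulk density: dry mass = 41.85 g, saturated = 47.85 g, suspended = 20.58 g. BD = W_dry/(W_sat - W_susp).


BD = 41.85 / (47.85 - 20.58) = 41.85 / 27.27 = 1.535 g/cm^3

1.535


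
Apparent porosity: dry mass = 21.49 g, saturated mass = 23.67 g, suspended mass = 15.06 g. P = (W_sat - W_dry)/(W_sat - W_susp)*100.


P = (23.67 - 21.49) / (23.67 - 15.06) * 100 = 2.18 / 8.61 * 100 = 25.3%

25.3


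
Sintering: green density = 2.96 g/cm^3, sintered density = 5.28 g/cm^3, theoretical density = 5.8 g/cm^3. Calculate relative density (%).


Relative = 5.28 / 5.8 * 100 = 91.0%

91.0


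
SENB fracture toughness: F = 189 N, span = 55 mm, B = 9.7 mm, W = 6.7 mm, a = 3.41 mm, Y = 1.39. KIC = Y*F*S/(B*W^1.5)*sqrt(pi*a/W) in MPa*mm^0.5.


KIC = 1.39*189*55/(9.7*6.7^1.5)*sqrt(pi*3.41/6.7) = 108.61

108.61


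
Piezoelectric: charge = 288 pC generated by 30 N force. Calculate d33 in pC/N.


d33 = 288 / 30 = 9.6 pC/N

9.6


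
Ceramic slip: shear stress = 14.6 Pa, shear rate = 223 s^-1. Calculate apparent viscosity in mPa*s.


eta = tau/gamma * 1000 = 14.6/223 * 1000 = 65.5 mPa*s

65.5


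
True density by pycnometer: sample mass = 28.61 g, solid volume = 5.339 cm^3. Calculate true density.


TD = 28.61 / 5.339 = 5.359 g/cm^3

5.359


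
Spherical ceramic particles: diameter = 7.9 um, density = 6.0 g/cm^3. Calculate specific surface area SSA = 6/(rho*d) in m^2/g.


SSA = 6 / (6.0 * 7.9) = 0.127 m^2/g

0.127


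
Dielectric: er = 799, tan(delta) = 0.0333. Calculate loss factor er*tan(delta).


Loss = 799 * 0.0333 = 26.607

26.607


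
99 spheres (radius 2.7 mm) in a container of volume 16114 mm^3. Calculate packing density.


V_sphere = 4/3*pi*2.7^3 = 82.448 mm^3
Total V = 99*82.448 = 8162.352 mm^3
PD = 8162.352 / 16114 = 0.507

0.507


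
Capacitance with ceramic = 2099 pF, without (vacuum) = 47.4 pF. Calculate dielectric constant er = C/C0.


er = 2099 / 47.4 = 44.28

44.28


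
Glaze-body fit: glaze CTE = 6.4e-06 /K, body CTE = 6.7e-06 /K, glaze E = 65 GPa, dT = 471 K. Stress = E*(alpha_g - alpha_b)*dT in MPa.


Stress = 65*1000*(6.4e-06 - 6.7e-06)*471 = -9.2 MPa

-9.2


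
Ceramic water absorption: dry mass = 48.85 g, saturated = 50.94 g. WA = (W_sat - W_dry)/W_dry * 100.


WA = (50.94 - 48.85) / 48.85 * 100 = 4.28%

4.28


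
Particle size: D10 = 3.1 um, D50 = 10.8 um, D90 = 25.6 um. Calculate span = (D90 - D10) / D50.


Span = (25.6 - 3.1) / 10.8 = 22.5 / 10.8 = 2.083

2.083


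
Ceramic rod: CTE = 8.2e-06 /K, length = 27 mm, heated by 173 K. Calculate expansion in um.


dL = 8.2e-06 * 27 * 173 * 1000 = 38.302 um

38.302


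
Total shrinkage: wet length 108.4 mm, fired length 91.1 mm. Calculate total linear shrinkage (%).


TS = (108.4 - 91.1) / 108.4 * 100 = 15.96%

15.96


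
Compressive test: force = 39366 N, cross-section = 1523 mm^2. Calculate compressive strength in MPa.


CS = 39366 / 1523 = 25.8 MPa

25.8


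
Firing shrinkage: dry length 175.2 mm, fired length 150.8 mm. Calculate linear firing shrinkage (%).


FS = (175.2 - 150.8) / 175.2 * 100 = 13.93%

13.93


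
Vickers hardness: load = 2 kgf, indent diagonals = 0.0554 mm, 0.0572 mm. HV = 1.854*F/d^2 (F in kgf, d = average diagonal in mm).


d_avg = (0.0554+0.0572)/2 = 0.0563 mm
HV = 1.854*2/0.0563^2 = 1170

1170


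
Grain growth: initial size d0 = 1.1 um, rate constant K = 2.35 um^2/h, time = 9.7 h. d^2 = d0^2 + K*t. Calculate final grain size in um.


d^2 = 1.1^2 + 2.35*9.7 = 24.005
d = sqrt(24.005) = 4.9 um

4.9


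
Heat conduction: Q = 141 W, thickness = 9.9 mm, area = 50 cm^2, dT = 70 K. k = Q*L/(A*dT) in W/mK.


k = 141*9.9/1000/(50/10000*70) = 3.99 W/mK

3.99


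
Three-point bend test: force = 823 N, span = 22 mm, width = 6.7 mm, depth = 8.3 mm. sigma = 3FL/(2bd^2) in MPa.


sigma = 3*823*22/(2*6.7*8.3^2) = 58.8 MPa

58.8


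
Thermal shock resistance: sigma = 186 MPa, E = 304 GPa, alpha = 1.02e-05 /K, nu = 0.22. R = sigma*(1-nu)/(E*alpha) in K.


R = 186*(1-0.22)/(304*1000*1.02e-05) = 47 K

47


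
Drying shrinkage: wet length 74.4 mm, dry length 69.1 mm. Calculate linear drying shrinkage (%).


DS = (74.4 - 69.1) / 74.4 * 100 = 7.12%

7.12


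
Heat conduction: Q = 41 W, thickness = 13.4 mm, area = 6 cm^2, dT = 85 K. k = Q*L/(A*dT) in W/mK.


k = 41*13.4/1000/(6/10000*85) = 10.77 W/mK

10.77


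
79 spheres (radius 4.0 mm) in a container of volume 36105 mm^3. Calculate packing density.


V_sphere = 4/3*pi*4.0^3 = 268.0826 mm^3
Total V = 79*268.0826 = 21178.5254 mm^3
PD = 21178.5254 / 36105 = 0.587

0.587


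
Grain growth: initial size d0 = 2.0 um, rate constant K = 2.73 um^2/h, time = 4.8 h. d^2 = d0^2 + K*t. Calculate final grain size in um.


d^2 = 2.0^2 + 2.73*4.8 = 17.104
d = sqrt(17.104) = 4.14 um

4.14


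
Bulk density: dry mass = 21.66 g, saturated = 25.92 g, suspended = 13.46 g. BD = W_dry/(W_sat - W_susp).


BD = 21.66 / (25.92 - 13.46) = 21.66 / 12.46 = 1.738 g/cm^3

1.738


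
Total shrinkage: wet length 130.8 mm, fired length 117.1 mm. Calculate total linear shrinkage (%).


TS = (130.8 - 117.1) / 130.8 * 100 = 10.47%

10.47


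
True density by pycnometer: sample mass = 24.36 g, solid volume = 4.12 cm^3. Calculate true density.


TD = 24.36 / 4.12 = 5.913 g/cm^3

5.913


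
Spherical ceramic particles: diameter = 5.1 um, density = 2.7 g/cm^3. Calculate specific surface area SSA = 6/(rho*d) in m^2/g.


SSA = 6 / (2.7 * 5.1) = 0.436 m^2/g

0.436


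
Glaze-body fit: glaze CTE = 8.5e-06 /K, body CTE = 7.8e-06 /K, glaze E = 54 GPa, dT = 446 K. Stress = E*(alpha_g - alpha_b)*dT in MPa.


Stress = 54*1000*(8.5e-06 - 7.8e-06)*446 = 16.9 MPa

16.9


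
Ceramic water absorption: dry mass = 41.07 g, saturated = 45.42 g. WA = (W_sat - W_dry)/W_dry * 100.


WA = (45.42 - 41.07) / 41.07 * 100 = 10.59%

10.59


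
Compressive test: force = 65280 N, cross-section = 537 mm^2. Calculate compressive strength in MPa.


CS = 65280 / 537 = 121.6 MPa

121.6


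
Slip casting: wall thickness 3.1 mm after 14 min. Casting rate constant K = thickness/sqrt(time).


K = 3.1 / sqrt(14) = 3.1 / 3.7417 = 0.829 mm/min^0.5

0.829


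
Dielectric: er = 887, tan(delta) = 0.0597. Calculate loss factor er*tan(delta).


Loss = 887 * 0.0597 = 52.954

52.954


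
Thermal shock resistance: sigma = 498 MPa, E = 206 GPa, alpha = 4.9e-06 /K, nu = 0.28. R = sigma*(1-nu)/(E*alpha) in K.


R = 498*(1-0.28)/(206*1000*4.9e-06) = 355 K

355


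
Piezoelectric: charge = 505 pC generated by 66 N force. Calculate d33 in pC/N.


d33 = 505 / 66 = 7.7 pC/N

7.7


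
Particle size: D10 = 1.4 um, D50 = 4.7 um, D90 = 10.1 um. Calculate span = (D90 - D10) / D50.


Span = (10.1 - 1.4) / 4.7 = 8.7 / 4.7 = 1.851

1.851


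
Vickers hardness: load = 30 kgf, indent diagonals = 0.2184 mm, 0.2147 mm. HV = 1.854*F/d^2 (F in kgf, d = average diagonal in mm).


d_avg = (0.2184+0.2147)/2 = 0.21655 mm
HV = 1.854*30/0.21655^2 = 1186

1186


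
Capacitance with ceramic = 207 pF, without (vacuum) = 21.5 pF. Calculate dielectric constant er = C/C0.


er = 207 / 21.5 = 9.63

9.63


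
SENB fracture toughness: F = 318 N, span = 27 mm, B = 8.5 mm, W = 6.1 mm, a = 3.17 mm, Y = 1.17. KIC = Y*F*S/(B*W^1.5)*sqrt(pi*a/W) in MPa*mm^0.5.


KIC = 1.17*318*27/(8.5*6.1^1.5)*sqrt(pi*3.17/6.1) = 100.23

100.23


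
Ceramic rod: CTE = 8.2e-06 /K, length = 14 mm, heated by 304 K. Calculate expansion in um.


dL = 8.2e-06 * 14 * 304 * 1000 = 34.899 um

34.899


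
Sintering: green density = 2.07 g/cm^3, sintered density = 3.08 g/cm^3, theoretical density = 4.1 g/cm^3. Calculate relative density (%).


Relative = 3.08 / 4.1 * 100 = 75.1%

75.1


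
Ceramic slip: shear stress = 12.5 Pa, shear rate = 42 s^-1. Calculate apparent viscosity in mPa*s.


eta = tau/gamma * 1000 = 12.5/42 * 1000 = 297.6 mPa*s

297.6


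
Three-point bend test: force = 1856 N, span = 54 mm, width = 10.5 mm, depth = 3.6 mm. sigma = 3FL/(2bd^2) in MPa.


sigma = 3*1856*54/(2*10.5*3.6^2) = 1104.8 MPa

1104.8


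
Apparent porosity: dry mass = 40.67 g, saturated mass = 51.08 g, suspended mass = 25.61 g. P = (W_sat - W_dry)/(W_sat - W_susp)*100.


P = (51.08 - 40.67) / (51.08 - 25.61) * 100 = 10.41 / 25.47 * 100 = 40.9%

40.9


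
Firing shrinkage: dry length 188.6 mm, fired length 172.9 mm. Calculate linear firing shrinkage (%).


FS = (188.6 - 172.9) / 188.6 * 100 = 8.32%

8.32


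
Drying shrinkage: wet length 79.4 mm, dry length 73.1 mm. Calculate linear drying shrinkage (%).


DS = (79.4 - 73.1) / 79.4 * 100 = 7.93%

7.93


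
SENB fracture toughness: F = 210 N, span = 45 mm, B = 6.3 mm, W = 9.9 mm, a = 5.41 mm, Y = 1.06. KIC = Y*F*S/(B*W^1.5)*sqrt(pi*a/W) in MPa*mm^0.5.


KIC = 1.06*210*45/(6.3*9.9^1.5)*sqrt(pi*5.41/9.9) = 66.88

66.88


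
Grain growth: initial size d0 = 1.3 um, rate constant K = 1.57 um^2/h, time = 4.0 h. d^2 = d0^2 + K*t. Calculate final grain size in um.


d^2 = 1.3^2 + 1.57*4.0 = 7.97
d = sqrt(7.97) = 2.82 um

2.82


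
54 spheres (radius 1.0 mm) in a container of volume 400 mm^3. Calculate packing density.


V_sphere = 4/3*pi*1.0^3 = 4.1888 mm^3
Total V = 54*4.1888 = 226.1952 mm^3
PD = 226.1952 / 400 = 0.565

0.565


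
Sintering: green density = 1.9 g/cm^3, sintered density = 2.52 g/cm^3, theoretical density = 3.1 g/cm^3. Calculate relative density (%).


Relative = 2.52 / 3.1 * 100 = 81.3%

81.3


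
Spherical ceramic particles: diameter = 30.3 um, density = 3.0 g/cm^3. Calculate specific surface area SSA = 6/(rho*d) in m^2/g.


SSA = 6 / (3.0 * 30.3) = 0.066 m^2/g

0.066


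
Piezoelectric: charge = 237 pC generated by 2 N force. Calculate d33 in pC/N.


d33 = 237 / 2 = 118.5 pC/N

118.5


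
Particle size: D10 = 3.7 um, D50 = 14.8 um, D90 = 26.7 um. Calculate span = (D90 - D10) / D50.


Span = (26.7 - 3.7) / 14.8 = 23.0 / 14.8 = 1.554

1.554


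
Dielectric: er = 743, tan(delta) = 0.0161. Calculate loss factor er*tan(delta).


Loss = 743 * 0.0161 = 11.962

11.962


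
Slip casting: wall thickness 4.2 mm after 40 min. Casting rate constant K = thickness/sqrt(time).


K = 4.2 / sqrt(40) = 4.2 / 6.3246 = 0.664 mm/min^0.5

0.664


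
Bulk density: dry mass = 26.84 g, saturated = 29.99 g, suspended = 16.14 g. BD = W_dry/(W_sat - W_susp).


BD = 26.84 / (29.99 - 16.14) = 26.84 / 13.85 = 1.938 g/cm^3

1.938


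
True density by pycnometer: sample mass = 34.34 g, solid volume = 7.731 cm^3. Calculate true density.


TD = 34.34 / 7.731 = 4.442 g/cm^3

4.442


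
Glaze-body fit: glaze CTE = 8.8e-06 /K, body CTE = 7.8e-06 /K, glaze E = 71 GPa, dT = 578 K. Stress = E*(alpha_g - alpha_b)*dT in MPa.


Stress = 71*1000*(8.8e-06 - 7.8e-06)*578 = 41.0 MPa

41.0


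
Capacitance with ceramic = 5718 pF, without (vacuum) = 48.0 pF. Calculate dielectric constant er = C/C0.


er = 5718 / 48.0 = 119.13

119.13


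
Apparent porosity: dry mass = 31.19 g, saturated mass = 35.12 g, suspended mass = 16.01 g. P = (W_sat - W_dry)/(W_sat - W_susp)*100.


P = (35.12 - 31.19) / (35.12 - 16.01) * 100 = 3.93 / 19.11 * 100 = 20.6%

20.6


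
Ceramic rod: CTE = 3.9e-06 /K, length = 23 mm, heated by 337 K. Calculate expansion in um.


dL = 3.9e-06 * 23 * 337 * 1000 = 30.229 um

30.229


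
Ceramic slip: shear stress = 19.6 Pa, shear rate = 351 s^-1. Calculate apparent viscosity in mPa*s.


eta = tau/gamma * 1000 = 19.6/351 * 1000 = 55.8 mPa*s

55.8


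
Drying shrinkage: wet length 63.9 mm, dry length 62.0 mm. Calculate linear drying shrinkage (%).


DS = (63.9 - 62.0) / 63.9 * 100 = 2.97%

2.97


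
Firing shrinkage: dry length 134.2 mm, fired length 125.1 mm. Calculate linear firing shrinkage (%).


FS = (134.2 - 125.1) / 134.2 * 100 = 6.78%

6.78


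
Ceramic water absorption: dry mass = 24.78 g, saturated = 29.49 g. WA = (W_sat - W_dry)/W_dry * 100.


WA = (29.49 - 24.78) / 24.78 * 100 = 19.01%

19.01


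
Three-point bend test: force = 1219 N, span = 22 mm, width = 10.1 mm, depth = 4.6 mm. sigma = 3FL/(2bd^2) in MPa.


sigma = 3*1219*22/(2*10.1*4.6^2) = 188.2 MPa

188.2


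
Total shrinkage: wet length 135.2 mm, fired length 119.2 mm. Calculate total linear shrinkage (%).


TS = (135.2 - 119.2) / 135.2 * 100 = 11.83%

11.83


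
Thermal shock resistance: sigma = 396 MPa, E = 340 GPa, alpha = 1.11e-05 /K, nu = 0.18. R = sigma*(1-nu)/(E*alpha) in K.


R = 396*(1-0.18)/(340*1000*1.11e-05) = 86 K

86


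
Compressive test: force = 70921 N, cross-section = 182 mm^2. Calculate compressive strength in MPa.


CS = 70921 / 182 = 389.7 MPa

389.7


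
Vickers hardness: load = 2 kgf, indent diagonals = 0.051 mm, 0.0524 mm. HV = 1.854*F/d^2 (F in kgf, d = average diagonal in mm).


d_avg = (0.051+0.0524)/2 = 0.0517 mm
HV = 1.854*2/0.0517^2 = 1387

1387


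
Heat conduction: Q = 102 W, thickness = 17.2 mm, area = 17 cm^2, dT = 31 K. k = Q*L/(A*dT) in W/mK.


k = 102*17.2/1000/(17/10000*31) = 33.29 W/mK

33.29


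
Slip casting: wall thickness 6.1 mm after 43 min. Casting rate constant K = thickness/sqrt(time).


K = 6.1 / sqrt(43) = 6.1 / 6.5574 = 0.93 mm/min^0.5

0.93


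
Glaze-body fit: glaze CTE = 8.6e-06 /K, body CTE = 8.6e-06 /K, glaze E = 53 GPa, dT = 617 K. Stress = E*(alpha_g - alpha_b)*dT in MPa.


Stress = 53*1000*(8.6e-06 - 8.6e-06)*617 = 0.0 MPa

0.0


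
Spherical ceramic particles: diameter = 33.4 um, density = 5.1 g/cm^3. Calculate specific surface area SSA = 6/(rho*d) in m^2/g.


SSA = 6 / (5.1 * 33.4) = 0.035 m^2/g

0.035


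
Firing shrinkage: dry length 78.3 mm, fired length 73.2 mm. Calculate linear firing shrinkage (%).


FS = (78.3 - 73.2) / 78.3 * 100 = 6.51%

6.51


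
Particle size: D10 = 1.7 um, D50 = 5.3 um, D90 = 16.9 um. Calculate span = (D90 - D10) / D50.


Span = (16.9 - 1.7) / 5.3 = 15.2 / 5.3 = 2.868

2.868


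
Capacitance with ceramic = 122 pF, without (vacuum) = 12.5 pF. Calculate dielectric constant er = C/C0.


er = 122 / 12.5 = 9.76

9.76


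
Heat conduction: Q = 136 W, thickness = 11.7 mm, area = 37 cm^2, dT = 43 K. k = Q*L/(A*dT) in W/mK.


k = 136*11.7/1000/(37/10000*43) = 10.0 W/mK

10.0


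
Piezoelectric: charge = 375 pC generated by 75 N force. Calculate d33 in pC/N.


d33 = 375 / 75 = 5.0 pC/N

5.0


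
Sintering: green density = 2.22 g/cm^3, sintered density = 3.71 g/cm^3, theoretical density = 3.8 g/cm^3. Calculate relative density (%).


Relative = 3.71 / 3.8 * 100 = 97.6%

97.6


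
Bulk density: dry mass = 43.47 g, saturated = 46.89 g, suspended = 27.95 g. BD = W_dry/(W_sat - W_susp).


BD = 43.47 / (46.89 - 27.95) = 43.47 / 18.94 = 2.295 g/cm^3

2.295


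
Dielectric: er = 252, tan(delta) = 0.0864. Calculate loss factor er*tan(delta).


Loss = 252 * 0.0864 = 21.773

21.773


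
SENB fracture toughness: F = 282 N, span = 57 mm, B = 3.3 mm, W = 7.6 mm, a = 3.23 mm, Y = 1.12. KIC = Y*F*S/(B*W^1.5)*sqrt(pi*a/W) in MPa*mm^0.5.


KIC = 1.12*282*57/(3.3*7.6^1.5)*sqrt(pi*3.23/7.6) = 300.87

300.87


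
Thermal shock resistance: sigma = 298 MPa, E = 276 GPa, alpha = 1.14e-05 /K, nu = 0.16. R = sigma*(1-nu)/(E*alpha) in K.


R = 298*(1-0.16)/(276*1000*1.14e-05) = 80 K

80


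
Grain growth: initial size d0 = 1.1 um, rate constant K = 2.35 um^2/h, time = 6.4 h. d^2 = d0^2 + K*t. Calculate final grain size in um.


d^2 = 1.1^2 + 2.35*6.4 = 16.25
d = sqrt(16.25) = 4.03 um

4.03


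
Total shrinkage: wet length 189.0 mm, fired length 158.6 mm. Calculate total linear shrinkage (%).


TS = (189.0 - 158.6) / 189.0 * 100 = 16.08%

16.08


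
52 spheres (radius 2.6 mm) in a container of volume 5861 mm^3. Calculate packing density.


V_sphere = 4/3*pi*2.6^3 = 73.6222 mm^3
Total V = 52*73.6222 = 3828.3544 mm^3
PD = 3828.3544 / 5861 = 0.653

0.653


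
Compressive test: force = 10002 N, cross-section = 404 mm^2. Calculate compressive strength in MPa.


CS = 10002 / 404 = 24.8 MPa

24.8


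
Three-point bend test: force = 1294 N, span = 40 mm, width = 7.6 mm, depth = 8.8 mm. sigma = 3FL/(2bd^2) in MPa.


sigma = 3*1294*40/(2*7.6*8.8^2) = 131.9 MPa

131.9


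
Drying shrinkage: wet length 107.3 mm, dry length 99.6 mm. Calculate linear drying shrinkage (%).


DS = (107.3 - 99.6) / 107.3 * 100 = 7.18%

7.18


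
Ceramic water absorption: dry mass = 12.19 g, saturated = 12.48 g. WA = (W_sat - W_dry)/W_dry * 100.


WA = (12.48 - 12.19) / 12.19 * 100 = 2.38%

2.38


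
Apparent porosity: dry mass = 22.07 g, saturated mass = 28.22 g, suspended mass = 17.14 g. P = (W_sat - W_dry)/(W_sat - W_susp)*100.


P = (28.22 - 22.07) / (28.22 - 17.14) * 100 = 6.15 / 11.08 * 100 = 55.5%

55.5


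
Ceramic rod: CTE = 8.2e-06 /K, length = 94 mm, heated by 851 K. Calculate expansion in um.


dL = 8.2e-06 * 94 * 851 * 1000 = 655.951 um

655.951


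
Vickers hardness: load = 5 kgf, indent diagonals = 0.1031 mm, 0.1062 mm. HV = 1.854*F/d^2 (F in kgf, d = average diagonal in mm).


d_avg = (0.1031+0.1062)/2 = 0.10465 mm
HV = 1.854*5/0.10465^2 = 846

846


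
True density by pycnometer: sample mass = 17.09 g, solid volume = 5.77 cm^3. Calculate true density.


TD = 17.09 / 5.77 = 2.962 g/cm^3

2.962


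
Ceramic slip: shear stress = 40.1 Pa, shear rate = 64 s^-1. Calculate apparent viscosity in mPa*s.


eta = tau/gamma * 1000 = 40.1/64 * 1000 = 626.6 mPa*s

626.6


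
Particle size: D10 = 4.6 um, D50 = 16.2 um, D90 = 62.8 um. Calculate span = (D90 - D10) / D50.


Span = (62.8 - 4.6) / 16.2 = 58.2 / 16.2 = 3.593

3.593


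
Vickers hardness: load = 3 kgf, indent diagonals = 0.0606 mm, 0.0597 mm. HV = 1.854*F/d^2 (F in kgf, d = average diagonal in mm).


d_avg = (0.0606+0.0597)/2 = 0.06015 mm
HV = 1.854*3/0.06015^2 = 1537

1537


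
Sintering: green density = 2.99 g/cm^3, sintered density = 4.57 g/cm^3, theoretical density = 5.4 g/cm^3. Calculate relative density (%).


Relative = 4.57 / 5.4 * 100 = 84.6%

84.6


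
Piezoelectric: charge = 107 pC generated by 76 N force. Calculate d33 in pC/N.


d33 = 107 / 76 = 1.4 pC/N

1.4


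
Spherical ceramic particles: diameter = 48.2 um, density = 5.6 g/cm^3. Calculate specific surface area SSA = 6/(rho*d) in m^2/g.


SSA = 6 / (5.6 * 48.2) = 0.022 m^2/g

0.022


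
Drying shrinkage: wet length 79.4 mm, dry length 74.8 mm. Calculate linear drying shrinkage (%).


DS = (79.4 - 74.8) / 79.4 * 100 = 5.79%

5.79


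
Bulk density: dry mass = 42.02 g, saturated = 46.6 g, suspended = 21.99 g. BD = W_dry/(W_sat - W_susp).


BD = 42.02 / (46.6 - 21.99) = 42.02 / 24.61 = 1.707 g/cm^3

1.707


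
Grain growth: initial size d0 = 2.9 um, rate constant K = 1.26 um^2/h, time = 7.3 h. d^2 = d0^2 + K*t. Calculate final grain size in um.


d^2 = 2.9^2 + 1.26*7.3 = 17.608
d = sqrt(17.608) = 4.2 um

4.2


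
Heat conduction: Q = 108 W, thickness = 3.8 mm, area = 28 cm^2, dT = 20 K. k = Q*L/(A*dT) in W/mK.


k = 108*3.8/1000/(28/10000*20) = 7.33 W/mK

7.33


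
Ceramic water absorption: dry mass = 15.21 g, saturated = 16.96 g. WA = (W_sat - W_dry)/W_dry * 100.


WA = (16.96 - 15.21) / 15.21 * 100 = 11.51%

11.51


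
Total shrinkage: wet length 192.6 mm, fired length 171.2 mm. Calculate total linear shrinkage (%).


TS = (192.6 - 171.2) / 192.6 * 100 = 11.11%

11.11


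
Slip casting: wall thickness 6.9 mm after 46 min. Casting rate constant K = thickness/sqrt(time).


K = 6.9 / sqrt(46) = 6.9 / 6.7823 = 1.017 mm/min^0.5

1.017


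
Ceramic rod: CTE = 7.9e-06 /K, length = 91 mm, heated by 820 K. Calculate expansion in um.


dL = 7.9e-06 * 91 * 820 * 1000 = 589.498 um

589.498


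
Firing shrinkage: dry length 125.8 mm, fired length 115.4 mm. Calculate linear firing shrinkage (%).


FS = (125.8 - 115.4) / 125.8 * 100 = 8.27%

8.27


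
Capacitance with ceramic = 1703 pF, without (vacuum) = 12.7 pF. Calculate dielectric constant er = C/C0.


er = 1703 / 12.7 = 134.09

134.09


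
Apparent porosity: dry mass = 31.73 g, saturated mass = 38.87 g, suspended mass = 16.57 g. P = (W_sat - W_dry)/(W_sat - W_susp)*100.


P = (38.87 - 31.73) / (38.87 - 16.57) * 100 = 7.14 / 22.3 * 100 = 32.0%

32.0


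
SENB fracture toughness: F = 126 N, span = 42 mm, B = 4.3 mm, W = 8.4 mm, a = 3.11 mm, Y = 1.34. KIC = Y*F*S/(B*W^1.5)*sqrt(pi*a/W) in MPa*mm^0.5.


KIC = 1.34*126*42/(4.3*8.4^1.5)*sqrt(pi*3.11/8.4) = 73.06

73.06


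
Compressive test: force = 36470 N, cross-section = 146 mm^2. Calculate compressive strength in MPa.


CS = 36470 / 146 = 249.8 MPa

249.8


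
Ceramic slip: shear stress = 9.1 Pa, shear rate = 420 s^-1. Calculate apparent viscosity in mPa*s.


eta = tau/gamma * 1000 = 9.1/420 * 1000 = 21.7 mPa*s

21.7


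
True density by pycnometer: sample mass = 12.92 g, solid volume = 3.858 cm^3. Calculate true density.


TD = 12.92 / 3.858 = 3.349 g/cm^3

3.349


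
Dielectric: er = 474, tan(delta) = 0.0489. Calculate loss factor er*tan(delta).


Loss = 474 * 0.0489 = 23.179

23.179


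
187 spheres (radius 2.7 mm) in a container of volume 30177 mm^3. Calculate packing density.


V_sphere = 4/3*pi*2.7^3 = 82.448 mm^3
Total V = 187*82.448 = 15417.776 mm^3
PD = 15417.776 / 30177 = 0.511

0.511


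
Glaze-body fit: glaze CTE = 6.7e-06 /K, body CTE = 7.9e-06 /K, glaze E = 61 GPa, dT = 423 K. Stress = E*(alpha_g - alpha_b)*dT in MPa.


Stress = 61*1000*(6.7e-06 - 7.9e-06)*423 = -31.0 MPa

-31.0


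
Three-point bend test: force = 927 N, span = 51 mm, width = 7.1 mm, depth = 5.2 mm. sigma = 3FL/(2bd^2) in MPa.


sigma = 3*927*51/(2*7.1*5.2^2) = 369.4 MPa

369.4


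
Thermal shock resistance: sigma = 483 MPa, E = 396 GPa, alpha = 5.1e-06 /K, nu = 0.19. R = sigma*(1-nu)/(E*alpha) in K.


R = 483*(1-0.19)/(396*1000*5.1e-06) = 194 K

194


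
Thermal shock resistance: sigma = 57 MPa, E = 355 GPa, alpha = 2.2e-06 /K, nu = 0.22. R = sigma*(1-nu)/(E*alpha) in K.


R = 57*(1-0.22)/(355*1000*2.2e-06) = 57 K

57


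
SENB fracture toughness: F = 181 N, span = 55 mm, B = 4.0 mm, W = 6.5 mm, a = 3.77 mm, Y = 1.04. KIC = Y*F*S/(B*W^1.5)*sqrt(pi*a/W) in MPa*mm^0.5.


KIC = 1.04*181*55/(4.0*6.5^1.5)*sqrt(pi*3.77/6.5) = 210.83

210.83


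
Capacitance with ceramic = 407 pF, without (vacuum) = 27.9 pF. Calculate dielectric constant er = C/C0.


er = 407 / 27.9 = 14.59

14.59


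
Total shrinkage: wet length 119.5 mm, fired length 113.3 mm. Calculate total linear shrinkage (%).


TS = (119.5 - 113.3) / 119.5 * 100 = 5.19%

5.19


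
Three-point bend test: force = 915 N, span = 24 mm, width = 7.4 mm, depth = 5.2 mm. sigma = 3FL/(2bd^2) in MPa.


sigma = 3*915*24/(2*7.4*5.2^2) = 164.6 MPa

164.6


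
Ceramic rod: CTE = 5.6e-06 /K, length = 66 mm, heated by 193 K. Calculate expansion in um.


dL = 5.6e-06 * 66 * 193 * 1000 = 71.333 um

71.333


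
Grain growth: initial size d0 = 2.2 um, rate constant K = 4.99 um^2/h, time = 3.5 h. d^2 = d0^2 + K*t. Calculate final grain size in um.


d^2 = 2.2^2 + 4.99*3.5 = 22.305
d = sqrt(22.305) = 4.72 um

4.72


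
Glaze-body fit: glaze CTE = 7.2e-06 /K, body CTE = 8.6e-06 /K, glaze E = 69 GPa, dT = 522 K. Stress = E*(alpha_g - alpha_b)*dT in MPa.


Stress = 69*1000*(7.2e-06 - 8.6e-06)*522 = -50.4 MPa

-50.4


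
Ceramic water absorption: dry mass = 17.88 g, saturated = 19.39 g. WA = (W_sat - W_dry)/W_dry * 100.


WA = (19.39 - 17.88) / 17.88 * 100 = 8.45%

8.45


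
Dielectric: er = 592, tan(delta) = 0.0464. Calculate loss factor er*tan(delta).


Loss = 592 * 0.0464 = 27.469

27.469


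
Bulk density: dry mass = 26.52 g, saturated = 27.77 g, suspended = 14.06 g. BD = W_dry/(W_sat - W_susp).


BD = 26.52 / (27.77 - 14.06) = 26.52 / 13.71 = 1.934 g/cm^3

1.934


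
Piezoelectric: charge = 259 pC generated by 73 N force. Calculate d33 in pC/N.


d33 = 259 / 73 = 3.5 pC/N

3.5


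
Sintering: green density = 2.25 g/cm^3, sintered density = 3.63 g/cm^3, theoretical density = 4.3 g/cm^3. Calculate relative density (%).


Relative = 3.63 / 4.3 * 100 = 84.4%

84.4


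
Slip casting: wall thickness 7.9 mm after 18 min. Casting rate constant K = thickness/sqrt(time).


K = 7.9 / sqrt(18) = 7.9 / 4.2426 = 1.862 mm/min^0.5

1.862


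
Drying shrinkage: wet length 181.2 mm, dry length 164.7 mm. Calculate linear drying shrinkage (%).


DS = (181.2 - 164.7) / 181.2 * 100 = 9.11%

9.11


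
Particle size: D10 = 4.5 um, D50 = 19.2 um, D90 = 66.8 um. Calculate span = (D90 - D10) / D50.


Span = (66.8 - 4.5) / 19.2 = 62.3 / 19.2 = 3.245

3.245


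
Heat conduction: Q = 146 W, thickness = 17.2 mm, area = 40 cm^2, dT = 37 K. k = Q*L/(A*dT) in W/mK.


k = 146*17.2/1000/(40/10000*37) = 16.97 W/mK

16.97


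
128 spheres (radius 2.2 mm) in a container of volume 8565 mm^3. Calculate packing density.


V_sphere = 4/3*pi*2.2^3 = 44.6022 mm^3
Total V = 128*44.6022 = 5709.0816 mm^3
PD = 5709.0816 / 8565 = 0.667

0.667


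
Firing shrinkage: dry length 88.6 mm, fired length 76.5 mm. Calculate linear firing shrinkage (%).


FS = (88.6 - 76.5) / 88.6 * 100 = 13.66%

13.66


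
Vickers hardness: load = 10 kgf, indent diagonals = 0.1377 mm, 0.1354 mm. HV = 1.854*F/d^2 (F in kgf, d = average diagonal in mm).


d_avg = (0.1377+0.1354)/2 = 0.13655 mm
HV = 1.854*10/0.13655^2 = 994

994


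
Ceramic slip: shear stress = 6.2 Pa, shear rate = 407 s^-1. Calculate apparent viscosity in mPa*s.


eta = tau/gamma * 1000 = 6.2/407 * 1000 = 15.2 mPa*s

15.2


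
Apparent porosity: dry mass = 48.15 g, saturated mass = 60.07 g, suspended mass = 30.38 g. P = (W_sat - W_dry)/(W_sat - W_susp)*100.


P = (60.07 - 48.15) / (60.07 - 30.38) * 100 = 11.92 / 29.69 * 100 = 40.1%

40.1


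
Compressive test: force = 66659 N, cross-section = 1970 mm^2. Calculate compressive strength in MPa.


CS = 66659 / 1970 = 33.8 MPa

33.8


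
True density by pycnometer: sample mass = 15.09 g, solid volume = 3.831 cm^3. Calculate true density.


TD = 15.09 / 3.831 = 3.939 g/cm^3

3.939
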